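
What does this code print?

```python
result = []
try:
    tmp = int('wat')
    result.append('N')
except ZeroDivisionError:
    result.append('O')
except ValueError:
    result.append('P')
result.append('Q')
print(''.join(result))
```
PQ

ValueError is caught by its specific handler, not ZeroDivisionError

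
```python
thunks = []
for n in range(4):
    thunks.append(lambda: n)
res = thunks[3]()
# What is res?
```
3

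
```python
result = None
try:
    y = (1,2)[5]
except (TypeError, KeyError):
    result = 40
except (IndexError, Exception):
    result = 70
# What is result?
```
70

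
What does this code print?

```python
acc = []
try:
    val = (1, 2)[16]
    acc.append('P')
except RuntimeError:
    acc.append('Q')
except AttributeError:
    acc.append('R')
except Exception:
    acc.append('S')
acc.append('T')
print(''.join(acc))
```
ST

IndexError not specifically caught, falls to Exception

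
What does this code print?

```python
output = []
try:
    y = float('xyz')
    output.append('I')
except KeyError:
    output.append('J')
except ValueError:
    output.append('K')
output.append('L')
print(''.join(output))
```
KL

ValueError is caught by its specific handler, not KeyError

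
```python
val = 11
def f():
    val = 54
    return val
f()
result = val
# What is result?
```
11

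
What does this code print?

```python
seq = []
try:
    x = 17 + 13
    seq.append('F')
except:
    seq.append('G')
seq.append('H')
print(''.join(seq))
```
FH

No exception, try block completes normally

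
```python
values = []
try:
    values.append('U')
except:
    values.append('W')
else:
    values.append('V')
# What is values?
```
['U', 'V']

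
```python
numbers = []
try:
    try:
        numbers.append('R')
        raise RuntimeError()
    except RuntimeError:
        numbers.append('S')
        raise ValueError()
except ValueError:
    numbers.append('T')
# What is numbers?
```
['R', 'S', 'T']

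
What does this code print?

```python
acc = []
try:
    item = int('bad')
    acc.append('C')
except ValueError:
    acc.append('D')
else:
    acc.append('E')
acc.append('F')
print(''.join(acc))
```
DF

else block skipped when exception is caught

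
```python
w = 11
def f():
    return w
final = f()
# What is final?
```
11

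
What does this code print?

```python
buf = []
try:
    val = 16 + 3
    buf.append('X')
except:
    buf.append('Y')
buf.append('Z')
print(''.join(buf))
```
XZ

No exception, try block completes normally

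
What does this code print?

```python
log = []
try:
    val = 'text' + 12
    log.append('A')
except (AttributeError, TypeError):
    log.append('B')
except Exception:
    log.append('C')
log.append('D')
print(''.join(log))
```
BD

TypeError matches tuple containing it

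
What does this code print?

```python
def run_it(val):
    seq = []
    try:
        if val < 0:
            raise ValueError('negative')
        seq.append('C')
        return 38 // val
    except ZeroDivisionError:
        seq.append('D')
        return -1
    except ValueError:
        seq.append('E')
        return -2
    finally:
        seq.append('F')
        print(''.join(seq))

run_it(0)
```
CDF

val=0 causes ZeroDivisionError, caught, finally prints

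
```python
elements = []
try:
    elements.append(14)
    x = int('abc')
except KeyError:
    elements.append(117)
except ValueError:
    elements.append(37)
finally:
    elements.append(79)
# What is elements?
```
[14, 37, 79]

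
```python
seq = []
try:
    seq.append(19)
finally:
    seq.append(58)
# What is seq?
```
[19, 58]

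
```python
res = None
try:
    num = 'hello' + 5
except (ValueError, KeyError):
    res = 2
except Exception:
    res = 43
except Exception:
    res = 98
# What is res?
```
43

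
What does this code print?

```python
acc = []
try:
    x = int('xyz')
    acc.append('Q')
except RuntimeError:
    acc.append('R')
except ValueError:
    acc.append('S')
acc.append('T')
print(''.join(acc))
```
ST

ValueError is caught by its specific handler, not RuntimeError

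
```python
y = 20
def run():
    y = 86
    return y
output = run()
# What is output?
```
86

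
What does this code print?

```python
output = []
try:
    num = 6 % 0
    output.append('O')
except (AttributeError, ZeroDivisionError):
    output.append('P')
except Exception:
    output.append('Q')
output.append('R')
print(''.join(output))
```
PR

ZeroDivisionError matches tuple containing it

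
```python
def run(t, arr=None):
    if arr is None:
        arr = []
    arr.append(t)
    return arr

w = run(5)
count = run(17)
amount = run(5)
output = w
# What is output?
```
[5]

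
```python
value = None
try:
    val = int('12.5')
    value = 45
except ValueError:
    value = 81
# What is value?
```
81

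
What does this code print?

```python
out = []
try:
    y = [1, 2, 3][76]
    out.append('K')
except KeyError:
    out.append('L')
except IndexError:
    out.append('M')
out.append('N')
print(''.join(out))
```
MN

IndexError is caught by its specific handler, not KeyError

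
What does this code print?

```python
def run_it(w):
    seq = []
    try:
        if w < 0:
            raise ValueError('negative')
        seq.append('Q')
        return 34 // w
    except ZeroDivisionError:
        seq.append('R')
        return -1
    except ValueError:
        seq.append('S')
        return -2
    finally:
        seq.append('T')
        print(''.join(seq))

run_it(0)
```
QRT

w=0 causes ZeroDivisionError, caught, finally prints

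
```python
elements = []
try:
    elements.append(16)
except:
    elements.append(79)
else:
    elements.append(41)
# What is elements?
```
[16, 41]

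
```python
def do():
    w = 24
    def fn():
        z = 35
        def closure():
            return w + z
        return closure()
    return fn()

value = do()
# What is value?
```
59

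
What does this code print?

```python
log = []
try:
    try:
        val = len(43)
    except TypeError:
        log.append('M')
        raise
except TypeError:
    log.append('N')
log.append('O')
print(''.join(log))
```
MNO

raise without argument re-raises current exception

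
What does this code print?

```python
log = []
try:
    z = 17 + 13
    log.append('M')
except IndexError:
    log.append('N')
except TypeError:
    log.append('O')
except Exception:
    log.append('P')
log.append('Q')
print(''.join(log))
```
MQ

No exception, try block completes normally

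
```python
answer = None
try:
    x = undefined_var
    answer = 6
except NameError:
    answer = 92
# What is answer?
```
92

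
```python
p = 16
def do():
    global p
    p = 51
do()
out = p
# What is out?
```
51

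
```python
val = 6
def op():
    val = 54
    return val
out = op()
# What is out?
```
54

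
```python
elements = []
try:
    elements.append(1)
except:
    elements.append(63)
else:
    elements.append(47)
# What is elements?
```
[1, 47]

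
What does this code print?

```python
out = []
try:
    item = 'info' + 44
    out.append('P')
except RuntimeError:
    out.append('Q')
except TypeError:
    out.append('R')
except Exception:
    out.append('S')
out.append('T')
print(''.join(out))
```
RT

TypeError matches before generic Exception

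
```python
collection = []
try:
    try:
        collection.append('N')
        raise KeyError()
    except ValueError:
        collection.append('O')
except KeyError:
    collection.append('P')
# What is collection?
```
['N', 'P']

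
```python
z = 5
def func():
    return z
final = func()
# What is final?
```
5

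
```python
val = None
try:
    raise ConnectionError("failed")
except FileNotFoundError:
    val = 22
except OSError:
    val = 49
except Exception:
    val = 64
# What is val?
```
49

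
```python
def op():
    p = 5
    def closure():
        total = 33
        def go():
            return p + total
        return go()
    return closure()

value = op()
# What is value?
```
38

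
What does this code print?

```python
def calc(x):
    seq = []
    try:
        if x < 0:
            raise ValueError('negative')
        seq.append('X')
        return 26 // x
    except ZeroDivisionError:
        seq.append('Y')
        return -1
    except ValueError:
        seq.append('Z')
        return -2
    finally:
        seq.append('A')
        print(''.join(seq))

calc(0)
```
XYA

x=0 causes ZeroDivisionError, caught, finally prints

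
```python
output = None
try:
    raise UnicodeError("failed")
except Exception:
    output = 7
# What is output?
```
7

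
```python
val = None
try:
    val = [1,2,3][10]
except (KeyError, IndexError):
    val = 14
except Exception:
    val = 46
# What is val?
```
14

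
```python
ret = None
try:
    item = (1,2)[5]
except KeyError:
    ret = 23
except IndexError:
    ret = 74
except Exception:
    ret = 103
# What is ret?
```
74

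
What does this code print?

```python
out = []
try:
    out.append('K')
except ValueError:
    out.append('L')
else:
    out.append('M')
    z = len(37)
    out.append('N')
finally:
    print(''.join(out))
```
KM

Try succeeds, else appends 'M', TypeError in else is uncaught, finally prints before exception propagates ('N' never appended)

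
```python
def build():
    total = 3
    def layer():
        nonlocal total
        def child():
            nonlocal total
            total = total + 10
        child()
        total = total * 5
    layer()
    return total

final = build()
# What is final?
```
65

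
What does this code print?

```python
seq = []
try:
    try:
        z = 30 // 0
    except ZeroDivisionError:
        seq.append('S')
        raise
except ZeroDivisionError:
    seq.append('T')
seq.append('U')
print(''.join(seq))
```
STU

raise without argument re-raises current exception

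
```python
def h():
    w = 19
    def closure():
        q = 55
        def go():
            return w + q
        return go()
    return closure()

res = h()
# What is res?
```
74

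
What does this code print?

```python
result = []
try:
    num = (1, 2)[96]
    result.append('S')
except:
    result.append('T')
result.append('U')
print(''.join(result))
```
TU

Exception raised in try, caught by bare except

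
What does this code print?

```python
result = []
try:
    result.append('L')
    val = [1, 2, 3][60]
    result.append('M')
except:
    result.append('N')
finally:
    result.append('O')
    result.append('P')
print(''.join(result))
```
LNOP

Code before exception runs, then except, then all of finally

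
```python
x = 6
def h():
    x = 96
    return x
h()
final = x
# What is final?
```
6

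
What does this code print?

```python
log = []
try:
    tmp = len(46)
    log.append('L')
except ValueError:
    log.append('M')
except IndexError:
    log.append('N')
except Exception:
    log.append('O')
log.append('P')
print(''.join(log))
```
OP

TypeError not specifically caught, falls to Exception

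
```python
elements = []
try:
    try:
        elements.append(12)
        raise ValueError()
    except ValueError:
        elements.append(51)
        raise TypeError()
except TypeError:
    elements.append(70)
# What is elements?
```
[12, 51, 70]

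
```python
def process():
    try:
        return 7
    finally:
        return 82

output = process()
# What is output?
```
82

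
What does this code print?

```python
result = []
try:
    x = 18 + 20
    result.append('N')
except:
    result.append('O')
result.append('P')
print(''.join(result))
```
NP

No exception, try block completes normally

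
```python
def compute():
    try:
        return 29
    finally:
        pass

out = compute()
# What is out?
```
29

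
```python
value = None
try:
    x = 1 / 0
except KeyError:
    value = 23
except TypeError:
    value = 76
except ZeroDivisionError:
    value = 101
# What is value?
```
101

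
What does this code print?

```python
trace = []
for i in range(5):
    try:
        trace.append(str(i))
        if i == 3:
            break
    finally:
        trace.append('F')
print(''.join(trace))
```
0F1F2F3F

finally runs even when breaking out of loop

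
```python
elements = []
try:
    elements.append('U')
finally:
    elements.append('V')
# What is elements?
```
['U', 'V']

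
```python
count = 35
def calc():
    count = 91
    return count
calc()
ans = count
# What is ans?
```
35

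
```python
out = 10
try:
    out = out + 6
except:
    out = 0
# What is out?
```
16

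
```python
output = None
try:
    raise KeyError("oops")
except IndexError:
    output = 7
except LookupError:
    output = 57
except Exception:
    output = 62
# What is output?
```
57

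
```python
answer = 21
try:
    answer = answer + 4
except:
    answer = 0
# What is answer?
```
25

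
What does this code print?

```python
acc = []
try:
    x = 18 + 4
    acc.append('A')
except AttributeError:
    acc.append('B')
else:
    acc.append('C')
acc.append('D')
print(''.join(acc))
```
ACD

else block runs when no exception occurs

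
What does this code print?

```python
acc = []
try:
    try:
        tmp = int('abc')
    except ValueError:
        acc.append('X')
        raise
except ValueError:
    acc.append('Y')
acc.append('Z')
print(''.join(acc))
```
XYZ

raise without argument re-raises current exception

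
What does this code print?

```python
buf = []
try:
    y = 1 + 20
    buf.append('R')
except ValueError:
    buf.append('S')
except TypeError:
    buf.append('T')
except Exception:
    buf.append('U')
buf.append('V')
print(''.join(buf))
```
RV

No exception, try block completes normally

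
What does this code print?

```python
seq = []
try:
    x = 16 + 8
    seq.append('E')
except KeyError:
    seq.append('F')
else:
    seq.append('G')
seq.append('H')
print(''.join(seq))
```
EGH

else block runs when no exception occurs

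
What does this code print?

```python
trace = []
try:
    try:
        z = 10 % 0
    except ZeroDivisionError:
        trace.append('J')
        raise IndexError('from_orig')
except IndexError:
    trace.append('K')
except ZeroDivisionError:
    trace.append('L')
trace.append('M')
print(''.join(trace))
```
JKM

IndexError raised and caught, original ZeroDivisionError not re-raised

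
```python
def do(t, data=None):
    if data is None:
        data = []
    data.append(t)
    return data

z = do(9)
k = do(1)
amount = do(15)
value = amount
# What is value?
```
[15]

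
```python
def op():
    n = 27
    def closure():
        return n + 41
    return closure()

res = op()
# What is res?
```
68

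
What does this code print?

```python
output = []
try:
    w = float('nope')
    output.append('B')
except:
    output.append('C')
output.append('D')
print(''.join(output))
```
CD

Exception raised in try, caught by bare except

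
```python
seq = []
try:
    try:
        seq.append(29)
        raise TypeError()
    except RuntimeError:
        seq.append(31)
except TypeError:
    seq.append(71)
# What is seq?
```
[29, 71]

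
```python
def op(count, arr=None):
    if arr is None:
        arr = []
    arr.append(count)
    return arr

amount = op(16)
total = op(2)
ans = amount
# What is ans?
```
[16]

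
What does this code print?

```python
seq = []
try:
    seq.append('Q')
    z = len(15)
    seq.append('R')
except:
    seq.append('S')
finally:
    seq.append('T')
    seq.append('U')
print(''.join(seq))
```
QSTU

Code before exception runs, then except, then all of finally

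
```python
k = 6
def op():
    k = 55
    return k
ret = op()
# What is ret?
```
55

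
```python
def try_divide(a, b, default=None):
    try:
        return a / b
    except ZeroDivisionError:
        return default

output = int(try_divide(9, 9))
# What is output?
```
1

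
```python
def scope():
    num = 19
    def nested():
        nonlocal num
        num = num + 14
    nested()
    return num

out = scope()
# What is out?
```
33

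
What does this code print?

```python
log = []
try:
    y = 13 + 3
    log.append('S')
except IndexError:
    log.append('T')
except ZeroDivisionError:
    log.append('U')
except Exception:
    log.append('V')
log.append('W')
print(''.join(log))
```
SW

No exception, try block completes normally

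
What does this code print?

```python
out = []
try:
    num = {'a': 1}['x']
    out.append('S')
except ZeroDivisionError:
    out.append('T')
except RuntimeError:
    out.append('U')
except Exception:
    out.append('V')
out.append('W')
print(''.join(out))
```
VW

KeyError not specifically caught, falls to Exception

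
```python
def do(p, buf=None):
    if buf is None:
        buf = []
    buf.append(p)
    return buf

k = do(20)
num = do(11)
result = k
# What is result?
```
[20]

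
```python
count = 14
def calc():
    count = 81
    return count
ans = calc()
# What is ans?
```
81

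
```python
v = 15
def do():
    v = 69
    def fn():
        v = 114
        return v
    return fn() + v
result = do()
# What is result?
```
183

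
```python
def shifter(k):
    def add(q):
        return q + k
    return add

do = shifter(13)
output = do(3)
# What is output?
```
16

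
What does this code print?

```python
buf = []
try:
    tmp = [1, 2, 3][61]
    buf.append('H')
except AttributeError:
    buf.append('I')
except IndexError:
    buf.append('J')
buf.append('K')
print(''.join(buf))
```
JK

IndexError is caught by its specific handler, not AttributeError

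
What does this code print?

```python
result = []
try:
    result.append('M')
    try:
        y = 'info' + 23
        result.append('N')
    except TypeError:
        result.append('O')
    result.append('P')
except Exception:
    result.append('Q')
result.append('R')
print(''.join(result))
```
MOPR

Inner exception caught by inner handler, outer continues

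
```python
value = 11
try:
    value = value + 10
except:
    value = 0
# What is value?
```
21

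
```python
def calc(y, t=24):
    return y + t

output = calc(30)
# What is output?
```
54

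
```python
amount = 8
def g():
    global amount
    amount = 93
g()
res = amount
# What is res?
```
93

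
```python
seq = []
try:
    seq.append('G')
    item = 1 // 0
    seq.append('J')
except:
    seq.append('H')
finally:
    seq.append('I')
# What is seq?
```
['G', 'H', 'I']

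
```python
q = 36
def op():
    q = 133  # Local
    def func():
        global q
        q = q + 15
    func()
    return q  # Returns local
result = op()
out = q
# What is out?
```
51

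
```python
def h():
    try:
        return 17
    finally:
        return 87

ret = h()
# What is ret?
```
87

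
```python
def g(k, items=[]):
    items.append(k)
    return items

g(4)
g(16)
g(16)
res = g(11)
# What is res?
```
[4, 16, 16, 11]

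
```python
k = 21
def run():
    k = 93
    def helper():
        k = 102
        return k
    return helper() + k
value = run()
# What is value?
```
195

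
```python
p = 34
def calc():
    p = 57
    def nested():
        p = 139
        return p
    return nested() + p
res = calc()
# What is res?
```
196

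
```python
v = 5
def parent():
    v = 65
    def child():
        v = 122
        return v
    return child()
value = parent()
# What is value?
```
122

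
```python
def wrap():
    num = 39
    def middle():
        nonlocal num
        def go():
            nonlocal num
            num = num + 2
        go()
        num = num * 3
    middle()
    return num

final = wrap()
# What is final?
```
123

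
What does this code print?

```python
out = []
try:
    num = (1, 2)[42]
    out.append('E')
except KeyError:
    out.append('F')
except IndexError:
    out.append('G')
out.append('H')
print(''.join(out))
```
GH

IndexError is caught by its specific handler, not KeyError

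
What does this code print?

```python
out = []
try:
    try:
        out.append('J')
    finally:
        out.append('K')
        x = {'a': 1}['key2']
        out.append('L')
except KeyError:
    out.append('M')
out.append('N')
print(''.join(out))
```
JKMN

Exception in inner finally caught by outer except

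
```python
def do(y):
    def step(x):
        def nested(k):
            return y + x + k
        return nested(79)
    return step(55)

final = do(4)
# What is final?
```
138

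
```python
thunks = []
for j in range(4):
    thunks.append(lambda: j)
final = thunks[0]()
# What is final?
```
3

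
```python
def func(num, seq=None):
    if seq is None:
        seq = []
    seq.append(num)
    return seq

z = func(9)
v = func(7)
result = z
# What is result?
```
[9]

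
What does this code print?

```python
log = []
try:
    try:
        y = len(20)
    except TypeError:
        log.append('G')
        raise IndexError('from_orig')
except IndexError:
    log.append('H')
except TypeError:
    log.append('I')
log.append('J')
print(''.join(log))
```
GHJ

IndexError raised and caught, original TypeError not re-raised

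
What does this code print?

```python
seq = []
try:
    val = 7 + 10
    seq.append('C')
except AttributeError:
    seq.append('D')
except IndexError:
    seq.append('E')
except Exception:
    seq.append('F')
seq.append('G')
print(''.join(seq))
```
CG

No exception, try block completes normally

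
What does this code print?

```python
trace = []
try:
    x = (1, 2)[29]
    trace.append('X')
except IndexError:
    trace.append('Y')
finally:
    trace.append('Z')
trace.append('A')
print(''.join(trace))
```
YZA

finally always runs, even after exception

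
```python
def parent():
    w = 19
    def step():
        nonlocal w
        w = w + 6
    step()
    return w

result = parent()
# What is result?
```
25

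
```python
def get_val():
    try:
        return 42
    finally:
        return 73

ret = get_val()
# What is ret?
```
73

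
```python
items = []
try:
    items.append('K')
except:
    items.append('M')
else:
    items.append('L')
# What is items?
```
['K', 'L']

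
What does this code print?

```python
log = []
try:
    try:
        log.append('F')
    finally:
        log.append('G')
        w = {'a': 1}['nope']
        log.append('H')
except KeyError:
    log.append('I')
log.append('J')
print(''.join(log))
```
FGIJ

Exception in inner finally caught by outer except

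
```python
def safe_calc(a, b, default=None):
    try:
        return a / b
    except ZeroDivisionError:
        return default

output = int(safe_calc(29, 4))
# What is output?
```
7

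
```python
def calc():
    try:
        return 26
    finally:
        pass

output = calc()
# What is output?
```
26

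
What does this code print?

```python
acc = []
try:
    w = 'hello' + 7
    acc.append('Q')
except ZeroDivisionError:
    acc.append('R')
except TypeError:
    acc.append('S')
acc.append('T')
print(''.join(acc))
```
ST

TypeError is caught by its specific handler, not ZeroDivisionError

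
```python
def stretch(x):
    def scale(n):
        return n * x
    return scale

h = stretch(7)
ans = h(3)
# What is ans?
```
21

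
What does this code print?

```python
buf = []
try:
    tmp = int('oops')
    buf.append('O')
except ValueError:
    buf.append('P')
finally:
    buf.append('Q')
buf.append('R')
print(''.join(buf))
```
PQR

finally always runs, even after exception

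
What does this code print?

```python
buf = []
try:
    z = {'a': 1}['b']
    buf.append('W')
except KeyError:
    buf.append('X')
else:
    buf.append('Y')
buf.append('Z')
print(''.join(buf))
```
XZ

else block skipped when exception is caught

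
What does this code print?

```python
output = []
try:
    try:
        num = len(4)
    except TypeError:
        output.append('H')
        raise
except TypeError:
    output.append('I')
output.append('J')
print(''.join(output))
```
HIJ

raise without argument re-raises current exception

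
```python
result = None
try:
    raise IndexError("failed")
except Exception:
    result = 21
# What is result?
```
21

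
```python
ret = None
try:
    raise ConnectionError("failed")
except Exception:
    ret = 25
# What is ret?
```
25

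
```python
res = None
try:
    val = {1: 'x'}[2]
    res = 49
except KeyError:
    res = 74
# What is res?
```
74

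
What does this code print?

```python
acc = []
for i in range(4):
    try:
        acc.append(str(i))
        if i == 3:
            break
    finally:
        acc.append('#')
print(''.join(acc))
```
0#1#2#3#

finally runs even when breaking out of loop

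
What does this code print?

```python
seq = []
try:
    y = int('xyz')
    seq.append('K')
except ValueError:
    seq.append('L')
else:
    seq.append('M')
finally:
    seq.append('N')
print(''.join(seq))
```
LN

Exception: except runs, else skipped, finally runs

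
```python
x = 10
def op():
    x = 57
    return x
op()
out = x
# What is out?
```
10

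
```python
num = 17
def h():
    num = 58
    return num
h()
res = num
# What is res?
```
17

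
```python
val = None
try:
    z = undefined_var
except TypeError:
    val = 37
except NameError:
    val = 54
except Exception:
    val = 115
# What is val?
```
54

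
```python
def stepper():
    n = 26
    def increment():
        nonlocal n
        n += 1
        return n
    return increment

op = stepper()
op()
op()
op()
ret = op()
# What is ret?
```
30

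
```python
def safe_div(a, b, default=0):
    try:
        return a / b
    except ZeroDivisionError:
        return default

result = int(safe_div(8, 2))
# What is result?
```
4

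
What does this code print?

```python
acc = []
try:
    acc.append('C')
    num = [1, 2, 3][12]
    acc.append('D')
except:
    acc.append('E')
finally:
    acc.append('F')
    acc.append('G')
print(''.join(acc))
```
CEFG

Code before exception runs, then except, then all of finally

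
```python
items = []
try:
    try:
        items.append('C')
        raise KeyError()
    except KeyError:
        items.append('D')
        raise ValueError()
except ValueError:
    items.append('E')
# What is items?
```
['C', 'D', 'E']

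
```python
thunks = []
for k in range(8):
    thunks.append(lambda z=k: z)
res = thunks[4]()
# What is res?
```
4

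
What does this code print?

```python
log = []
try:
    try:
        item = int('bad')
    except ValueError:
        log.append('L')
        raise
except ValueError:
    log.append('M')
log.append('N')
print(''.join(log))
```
LMN

raise without argument re-raises current exception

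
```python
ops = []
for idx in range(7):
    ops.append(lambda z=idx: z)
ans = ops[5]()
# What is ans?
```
5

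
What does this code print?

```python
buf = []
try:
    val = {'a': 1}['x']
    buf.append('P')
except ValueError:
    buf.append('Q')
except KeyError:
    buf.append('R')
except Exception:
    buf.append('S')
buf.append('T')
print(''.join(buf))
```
RT

KeyError matches before generic Exception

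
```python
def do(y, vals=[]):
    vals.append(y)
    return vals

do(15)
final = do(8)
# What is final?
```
[15, 8]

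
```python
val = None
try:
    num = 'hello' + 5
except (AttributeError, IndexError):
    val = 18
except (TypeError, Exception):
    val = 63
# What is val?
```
63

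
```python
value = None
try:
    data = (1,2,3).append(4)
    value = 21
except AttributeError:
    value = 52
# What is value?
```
52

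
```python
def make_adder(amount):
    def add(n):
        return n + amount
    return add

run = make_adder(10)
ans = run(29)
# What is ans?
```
39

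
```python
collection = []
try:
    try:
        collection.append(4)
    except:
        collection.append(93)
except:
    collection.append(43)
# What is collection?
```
[4]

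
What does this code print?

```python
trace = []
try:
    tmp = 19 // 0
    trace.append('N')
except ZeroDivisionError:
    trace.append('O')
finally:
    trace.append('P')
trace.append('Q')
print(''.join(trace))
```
OPQ

finally always runs, even after exception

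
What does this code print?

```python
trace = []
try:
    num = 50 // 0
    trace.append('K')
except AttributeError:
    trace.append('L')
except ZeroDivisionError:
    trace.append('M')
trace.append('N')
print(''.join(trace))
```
MN

ZeroDivisionError is caught by its specific handler, not AttributeError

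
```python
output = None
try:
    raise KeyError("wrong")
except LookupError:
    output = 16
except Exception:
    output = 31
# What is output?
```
16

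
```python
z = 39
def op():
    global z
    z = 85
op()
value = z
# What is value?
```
85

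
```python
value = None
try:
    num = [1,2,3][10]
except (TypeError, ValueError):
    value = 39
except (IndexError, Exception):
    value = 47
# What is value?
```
47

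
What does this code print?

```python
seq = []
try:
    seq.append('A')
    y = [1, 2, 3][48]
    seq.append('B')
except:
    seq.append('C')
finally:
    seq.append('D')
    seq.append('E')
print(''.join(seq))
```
ACDE

Code before exception runs, then except, then all of finally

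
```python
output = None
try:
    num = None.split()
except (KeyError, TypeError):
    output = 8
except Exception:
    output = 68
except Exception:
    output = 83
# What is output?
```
68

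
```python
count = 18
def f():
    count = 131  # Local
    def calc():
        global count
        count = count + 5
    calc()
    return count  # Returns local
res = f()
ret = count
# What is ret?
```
23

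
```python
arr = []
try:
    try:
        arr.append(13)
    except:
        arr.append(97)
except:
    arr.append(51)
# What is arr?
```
[13]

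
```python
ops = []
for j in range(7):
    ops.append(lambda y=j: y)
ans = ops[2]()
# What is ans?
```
2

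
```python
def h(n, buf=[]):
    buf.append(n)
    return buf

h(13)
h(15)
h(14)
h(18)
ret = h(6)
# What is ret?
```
[13, 15, 14, 18, 6]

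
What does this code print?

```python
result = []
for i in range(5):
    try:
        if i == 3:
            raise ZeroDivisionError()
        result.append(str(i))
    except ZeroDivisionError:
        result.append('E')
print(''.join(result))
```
012E4

Exception on i=3 caught, loop continues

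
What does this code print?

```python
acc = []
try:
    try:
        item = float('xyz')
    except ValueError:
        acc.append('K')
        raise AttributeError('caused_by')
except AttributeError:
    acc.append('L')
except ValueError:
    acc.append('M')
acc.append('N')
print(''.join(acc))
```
KLN

AttributeError raised and caught, original ValueError not re-raised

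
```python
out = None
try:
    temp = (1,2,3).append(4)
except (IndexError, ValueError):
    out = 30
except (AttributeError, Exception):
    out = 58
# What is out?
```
58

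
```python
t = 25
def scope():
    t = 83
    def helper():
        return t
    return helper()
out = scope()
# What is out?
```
83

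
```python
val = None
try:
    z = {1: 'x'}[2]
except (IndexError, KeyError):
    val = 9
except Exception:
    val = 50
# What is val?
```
9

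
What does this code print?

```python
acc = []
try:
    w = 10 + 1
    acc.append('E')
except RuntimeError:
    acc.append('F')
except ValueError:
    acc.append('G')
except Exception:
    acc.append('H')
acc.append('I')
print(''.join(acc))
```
EI

No exception, try block completes normally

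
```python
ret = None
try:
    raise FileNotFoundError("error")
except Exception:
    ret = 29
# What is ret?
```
29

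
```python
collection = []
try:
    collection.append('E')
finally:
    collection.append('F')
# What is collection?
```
['E', 'F']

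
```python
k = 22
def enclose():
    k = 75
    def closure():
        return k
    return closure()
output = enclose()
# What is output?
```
75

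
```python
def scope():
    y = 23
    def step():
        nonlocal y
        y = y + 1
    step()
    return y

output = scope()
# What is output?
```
24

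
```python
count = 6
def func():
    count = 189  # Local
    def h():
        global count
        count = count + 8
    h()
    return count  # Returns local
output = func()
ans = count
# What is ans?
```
14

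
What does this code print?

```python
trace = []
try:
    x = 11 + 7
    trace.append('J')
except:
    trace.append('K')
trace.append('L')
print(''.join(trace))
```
JL

No exception, try block completes normally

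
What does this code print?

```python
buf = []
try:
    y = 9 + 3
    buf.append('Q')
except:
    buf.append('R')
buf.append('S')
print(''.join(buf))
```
QS

No exception, try block completes normally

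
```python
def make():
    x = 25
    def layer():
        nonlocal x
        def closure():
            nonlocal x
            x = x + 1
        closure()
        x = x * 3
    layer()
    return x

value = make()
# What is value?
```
78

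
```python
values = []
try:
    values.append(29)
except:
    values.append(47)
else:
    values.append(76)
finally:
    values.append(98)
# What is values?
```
[29, 76, 98]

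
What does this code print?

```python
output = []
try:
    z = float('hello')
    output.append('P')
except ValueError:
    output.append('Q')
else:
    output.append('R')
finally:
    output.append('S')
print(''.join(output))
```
QS

Exception: except runs, else skipped, finally runs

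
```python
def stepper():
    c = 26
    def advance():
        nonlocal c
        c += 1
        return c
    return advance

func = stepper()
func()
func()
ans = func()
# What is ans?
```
29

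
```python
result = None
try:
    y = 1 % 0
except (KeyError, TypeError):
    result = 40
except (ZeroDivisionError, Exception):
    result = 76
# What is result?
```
76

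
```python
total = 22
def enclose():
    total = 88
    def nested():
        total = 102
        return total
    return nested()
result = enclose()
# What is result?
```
102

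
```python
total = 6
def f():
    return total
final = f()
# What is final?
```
6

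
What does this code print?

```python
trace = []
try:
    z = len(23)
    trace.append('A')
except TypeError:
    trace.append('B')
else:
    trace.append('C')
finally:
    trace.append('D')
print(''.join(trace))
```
BD

Exception: except runs, else skipped, finally runs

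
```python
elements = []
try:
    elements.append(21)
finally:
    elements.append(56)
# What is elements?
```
[21, 56]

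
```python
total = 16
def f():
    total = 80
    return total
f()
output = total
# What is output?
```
16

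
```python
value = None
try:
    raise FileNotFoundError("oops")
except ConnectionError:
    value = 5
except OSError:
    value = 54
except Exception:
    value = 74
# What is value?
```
54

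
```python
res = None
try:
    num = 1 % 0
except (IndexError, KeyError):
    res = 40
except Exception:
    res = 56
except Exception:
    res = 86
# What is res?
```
56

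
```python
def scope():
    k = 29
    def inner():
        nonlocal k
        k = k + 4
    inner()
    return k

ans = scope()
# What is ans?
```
33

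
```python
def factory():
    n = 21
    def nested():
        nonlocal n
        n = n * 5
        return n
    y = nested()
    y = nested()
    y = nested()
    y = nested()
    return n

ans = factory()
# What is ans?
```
13125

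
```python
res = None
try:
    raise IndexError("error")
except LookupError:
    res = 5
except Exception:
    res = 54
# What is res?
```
5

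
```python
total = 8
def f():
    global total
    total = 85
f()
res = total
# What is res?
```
85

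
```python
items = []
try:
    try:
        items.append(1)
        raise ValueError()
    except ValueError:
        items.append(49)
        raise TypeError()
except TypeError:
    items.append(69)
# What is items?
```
[1, 49, 69]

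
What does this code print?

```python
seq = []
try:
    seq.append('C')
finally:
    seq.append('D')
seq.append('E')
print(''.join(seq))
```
CDE

try/finally without except, no exception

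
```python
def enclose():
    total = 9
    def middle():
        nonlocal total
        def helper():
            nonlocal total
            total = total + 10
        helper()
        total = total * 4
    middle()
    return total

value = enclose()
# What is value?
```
76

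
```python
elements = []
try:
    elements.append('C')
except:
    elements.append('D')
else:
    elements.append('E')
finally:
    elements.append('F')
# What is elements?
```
['C', 'E', 'F']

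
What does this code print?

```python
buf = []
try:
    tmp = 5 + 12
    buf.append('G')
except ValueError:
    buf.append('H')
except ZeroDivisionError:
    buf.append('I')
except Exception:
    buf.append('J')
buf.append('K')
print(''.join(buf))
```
GK

No exception, try block completes normally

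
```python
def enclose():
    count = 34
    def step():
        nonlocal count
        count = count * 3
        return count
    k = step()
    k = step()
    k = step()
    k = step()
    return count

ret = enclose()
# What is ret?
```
2754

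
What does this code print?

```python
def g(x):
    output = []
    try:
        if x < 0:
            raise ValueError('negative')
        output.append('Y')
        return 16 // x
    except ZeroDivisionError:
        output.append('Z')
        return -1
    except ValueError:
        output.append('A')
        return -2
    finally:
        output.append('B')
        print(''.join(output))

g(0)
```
YZB

x=0 causes ZeroDivisionError, caught, finally prints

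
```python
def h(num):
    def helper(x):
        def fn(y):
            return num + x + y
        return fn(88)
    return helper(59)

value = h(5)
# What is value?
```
152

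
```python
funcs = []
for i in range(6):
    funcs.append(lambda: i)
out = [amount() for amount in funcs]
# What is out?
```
[5, 5, 5, 5, 5, 5]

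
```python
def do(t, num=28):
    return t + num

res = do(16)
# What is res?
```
44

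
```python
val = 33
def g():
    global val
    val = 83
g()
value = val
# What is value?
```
83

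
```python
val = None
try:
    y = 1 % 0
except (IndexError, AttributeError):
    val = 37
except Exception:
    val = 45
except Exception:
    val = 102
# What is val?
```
45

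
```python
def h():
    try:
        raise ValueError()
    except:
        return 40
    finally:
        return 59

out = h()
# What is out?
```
59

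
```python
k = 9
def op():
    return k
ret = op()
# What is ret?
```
9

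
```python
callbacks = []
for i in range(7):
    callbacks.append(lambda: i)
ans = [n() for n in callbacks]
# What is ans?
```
[6, 6, 6, 6, 6, 6, 6]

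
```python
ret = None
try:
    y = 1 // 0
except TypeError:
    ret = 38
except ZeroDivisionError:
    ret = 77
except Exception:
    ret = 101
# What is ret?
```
77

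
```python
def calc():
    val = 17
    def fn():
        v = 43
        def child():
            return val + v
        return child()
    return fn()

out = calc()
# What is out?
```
60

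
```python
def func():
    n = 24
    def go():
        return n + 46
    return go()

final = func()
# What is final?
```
70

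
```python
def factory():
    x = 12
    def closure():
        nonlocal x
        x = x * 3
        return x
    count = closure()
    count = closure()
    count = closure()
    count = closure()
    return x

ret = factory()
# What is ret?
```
972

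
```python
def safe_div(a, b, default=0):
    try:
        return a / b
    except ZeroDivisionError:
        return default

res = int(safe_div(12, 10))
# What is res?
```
1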